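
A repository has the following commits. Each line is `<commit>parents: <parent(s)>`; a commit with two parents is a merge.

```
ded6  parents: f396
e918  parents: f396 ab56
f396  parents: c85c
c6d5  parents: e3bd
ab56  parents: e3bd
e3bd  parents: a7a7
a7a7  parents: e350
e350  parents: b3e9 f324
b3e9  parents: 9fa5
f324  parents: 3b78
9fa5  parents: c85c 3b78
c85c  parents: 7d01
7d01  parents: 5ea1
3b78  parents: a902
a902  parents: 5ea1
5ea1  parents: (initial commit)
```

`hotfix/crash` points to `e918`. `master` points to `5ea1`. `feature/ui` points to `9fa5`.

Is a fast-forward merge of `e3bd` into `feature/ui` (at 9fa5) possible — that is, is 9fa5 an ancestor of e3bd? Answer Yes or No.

A fast-forward from 9fa5 to e3bd is possible iff 9fa5 is an ancestor of e3bd.
Ancestors of e3bd: {3b78, 5ea1, 7d01, 9fa5, a7a7, a902, b3e9, c85c, e350, e3bd, f324}.
9fa5 is among them, so fast-forward is possible.

Yes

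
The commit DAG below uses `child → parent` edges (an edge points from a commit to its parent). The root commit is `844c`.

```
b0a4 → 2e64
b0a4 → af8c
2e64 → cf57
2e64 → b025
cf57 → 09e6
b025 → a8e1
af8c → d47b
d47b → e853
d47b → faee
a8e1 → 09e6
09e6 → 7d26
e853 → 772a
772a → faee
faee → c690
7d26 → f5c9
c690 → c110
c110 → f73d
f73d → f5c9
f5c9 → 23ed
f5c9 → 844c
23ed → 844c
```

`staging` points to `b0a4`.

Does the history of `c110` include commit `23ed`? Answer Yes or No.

Ancestors of c110 (commits reachable by following parents): {23ed, 844c, c110, f5c9, f73d}.
23ed is in that set, so it is an ancestor of c110.

Yes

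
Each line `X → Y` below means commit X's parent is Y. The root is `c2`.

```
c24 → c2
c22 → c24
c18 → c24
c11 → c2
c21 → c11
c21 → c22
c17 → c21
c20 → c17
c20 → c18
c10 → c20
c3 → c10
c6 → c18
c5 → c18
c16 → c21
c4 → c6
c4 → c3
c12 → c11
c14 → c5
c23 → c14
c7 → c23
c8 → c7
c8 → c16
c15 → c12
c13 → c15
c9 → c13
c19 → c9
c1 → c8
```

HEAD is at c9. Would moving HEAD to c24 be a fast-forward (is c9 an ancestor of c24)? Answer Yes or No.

No

A fast-forward from c9 to c24 is possible iff c9 is an ancestor of c24.
Ancestors of c24: {c2, c24}.
c9 is not among them, so fast-forward is not possible.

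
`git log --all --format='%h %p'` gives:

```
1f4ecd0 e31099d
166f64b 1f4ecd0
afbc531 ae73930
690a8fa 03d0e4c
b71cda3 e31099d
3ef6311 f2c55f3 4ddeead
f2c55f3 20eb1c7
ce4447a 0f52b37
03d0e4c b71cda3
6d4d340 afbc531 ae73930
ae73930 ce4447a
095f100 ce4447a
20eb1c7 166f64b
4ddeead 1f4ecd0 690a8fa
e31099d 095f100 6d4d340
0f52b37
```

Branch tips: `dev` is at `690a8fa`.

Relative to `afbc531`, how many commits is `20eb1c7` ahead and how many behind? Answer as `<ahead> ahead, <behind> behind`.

6 ahead, 0 behind

Reachable from 20eb1c7: {095f100, 0f52b37, 166f64b, 1f4ecd0, 20eb1c7, 6d4d340, ae73930, afbc531, ce4447a, e31099d}.
Reachable from afbc531: {0f52b37, ae73930, afbc531, ce4447a}.
Only in 20eb1c7's history (ahead): {095f100, 166f64b, 1f4ecd0, 20eb1c7, 6d4d340, e31099d} — 6.
Only in afbc531's history (behind): {} — 0.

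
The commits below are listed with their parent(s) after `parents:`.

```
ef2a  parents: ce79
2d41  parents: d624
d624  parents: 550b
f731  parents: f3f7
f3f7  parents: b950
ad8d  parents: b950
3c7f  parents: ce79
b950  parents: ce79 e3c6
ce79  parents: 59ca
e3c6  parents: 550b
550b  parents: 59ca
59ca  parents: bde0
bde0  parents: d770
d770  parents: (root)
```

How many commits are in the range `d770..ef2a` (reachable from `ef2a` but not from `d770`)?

4

Reachable from ef2a: {59ca, bde0, ce79, d770, ef2a}.
Reachable from d770: {d770}.
In ef2a's history but not d770's: {59ca, bde0, ce79, ef2a} — 4 commits.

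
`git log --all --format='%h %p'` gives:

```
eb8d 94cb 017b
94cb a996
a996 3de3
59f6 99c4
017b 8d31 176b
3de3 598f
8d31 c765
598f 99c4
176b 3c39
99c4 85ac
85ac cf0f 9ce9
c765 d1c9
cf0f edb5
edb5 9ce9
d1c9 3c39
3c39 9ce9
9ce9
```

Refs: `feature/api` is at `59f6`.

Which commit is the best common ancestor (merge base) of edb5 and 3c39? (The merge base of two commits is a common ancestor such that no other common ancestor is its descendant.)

9ce9

Ancestors of edb5: {9ce9, edb5}.
Ancestors of 3c39: {3c39, 9ce9}.
Common ancestors: {9ce9}.
The only common ancestor is 9ce9, so it is the merge base.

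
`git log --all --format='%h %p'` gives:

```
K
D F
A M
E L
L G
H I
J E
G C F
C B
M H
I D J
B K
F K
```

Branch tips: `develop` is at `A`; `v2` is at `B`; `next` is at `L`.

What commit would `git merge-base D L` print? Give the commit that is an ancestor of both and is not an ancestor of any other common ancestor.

F

Ancestors of D: {D, F, K}.
Ancestors of L: {B, C, F, G, K, L}.
Common ancestors: {F, K}.
Among these, F is not an ancestor of any other common ancestor — it is the merge base.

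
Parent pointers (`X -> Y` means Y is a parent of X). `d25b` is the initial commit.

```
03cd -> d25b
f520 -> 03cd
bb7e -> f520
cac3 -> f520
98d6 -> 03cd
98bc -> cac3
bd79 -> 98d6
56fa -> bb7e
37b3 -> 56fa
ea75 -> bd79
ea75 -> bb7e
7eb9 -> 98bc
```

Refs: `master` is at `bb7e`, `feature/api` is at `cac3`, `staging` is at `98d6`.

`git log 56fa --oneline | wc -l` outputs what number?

5

Walking parent pointers from 56fa: reachable set = {03cd, 56fa, bb7e, d25b, f520}.
That is 5 commits.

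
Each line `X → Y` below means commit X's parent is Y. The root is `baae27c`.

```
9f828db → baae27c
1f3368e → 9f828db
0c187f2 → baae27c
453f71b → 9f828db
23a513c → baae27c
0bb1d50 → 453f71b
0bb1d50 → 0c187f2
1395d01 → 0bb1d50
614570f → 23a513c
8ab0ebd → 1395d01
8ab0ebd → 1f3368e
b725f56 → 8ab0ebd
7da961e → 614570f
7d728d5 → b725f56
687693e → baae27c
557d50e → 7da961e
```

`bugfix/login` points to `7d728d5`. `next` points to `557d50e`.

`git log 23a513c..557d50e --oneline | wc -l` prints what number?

3

Reachable from 557d50e: {23a513c, 557d50e, 614570f, 7da961e, baae27c}.
Reachable from 23a513c: {23a513c, baae27c}.
In 557d50e's history but not 23a513c's: {557d50e, 614570f, 7da961e} — 3 commits.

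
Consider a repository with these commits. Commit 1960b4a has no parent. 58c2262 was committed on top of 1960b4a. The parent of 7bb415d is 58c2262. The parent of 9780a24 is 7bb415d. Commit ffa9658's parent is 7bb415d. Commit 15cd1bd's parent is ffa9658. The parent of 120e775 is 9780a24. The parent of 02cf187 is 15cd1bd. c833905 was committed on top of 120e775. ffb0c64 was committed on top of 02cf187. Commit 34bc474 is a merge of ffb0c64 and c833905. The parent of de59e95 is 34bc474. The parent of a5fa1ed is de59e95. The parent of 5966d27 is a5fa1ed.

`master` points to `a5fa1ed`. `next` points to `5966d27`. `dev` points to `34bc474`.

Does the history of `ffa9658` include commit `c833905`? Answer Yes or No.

Ancestors of ffa9658: {1960b4a, 58c2262, 7bb415d, ffa9658}.
c833905 is not in that set, so it is not an ancestor of ffa9658.

No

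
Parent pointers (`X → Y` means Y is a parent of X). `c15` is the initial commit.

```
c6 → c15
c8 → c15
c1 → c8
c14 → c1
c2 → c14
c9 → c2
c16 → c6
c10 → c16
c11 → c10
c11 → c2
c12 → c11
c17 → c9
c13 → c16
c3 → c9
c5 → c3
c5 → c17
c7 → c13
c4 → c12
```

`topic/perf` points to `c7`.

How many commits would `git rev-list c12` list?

10

Walking parent pointers from c12: reachable set = {c1, c10, c11, c12, c14, c15, c16, c2, c6, c8}.
That is 10 commits.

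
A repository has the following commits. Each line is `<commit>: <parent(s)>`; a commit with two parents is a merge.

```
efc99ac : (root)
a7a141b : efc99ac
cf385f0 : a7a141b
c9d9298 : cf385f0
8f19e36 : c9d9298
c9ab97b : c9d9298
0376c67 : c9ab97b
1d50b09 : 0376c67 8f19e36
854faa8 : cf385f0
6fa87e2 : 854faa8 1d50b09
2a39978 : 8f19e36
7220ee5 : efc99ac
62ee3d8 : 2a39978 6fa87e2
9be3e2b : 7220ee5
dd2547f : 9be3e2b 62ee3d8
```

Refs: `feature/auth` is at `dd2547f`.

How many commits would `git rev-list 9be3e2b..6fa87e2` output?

9

Reachable from 6fa87e2: {0376c67, 1d50b09, 6fa87e2, 854faa8, 8f19e36, a7a141b, c9ab97b, c9d9298, cf385f0, efc99ac}.
Reachable from 9be3e2b: {7220ee5, 9be3e2b, efc99ac}.
In 6fa87e2's history but not 9be3e2b's: {0376c67, 1d50b09, 6fa87e2, 854faa8, 8f19e36, a7a141b, c9ab97b, c9d9298, cf385f0} — 9 commits.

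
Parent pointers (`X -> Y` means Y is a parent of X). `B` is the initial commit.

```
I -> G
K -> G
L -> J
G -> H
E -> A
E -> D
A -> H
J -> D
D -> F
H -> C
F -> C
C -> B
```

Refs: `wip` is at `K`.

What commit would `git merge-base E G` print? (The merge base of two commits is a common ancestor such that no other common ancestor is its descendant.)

H

Ancestors of E: {A, B, C, D, E, F, H}.
Ancestors of G: {B, C, G, H}.
Common ancestors: {B, C, H}.
Among these, H is not an ancestor of any other common ancestor — it is the merge base.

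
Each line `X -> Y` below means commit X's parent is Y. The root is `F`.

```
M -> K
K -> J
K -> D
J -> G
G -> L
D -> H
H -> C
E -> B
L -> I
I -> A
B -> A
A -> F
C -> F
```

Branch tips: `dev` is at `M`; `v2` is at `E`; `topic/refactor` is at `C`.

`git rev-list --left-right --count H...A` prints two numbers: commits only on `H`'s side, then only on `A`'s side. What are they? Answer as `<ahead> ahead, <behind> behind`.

2 ahead, 1 behind

Reachable from H: {C, F, H}.
Reachable from A: {A, F}.
Only in H's history (ahead): {C, H} — 2.
Only in A's history (behind): {A} — 1.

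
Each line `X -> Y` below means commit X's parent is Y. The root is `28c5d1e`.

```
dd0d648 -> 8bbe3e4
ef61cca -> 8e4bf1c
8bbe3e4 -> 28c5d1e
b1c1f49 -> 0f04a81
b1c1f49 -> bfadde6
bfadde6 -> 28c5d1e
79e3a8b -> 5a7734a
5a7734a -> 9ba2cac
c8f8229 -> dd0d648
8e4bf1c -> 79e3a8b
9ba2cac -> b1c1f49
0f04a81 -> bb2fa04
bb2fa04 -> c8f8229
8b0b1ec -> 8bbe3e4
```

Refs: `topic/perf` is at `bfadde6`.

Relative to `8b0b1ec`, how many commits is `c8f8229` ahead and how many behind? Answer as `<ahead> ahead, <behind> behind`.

2 ahead, 1 behind

Reachable from c8f8229: {28c5d1e, 8bbe3e4, c8f8229, dd0d648}.
Reachable from 8b0b1ec: {28c5d1e, 8b0b1ec, 8bbe3e4}.
Only in c8f8229's history (ahead): {c8f8229, dd0d648} — 2.
Only in 8b0b1ec's history (behind): {8b0b1ec} — 1.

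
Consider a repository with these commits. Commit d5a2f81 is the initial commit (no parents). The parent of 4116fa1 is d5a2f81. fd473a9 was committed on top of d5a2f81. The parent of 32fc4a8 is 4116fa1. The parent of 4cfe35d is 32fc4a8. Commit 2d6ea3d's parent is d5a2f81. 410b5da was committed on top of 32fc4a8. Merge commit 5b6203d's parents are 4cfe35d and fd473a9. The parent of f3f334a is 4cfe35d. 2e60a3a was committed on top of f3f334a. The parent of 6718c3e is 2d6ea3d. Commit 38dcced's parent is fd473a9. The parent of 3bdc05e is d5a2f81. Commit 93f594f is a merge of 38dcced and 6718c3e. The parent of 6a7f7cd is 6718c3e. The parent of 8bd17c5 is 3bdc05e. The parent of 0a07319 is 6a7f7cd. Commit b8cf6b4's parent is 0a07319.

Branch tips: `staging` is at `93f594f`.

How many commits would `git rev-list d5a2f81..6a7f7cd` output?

3

Reachable from 6a7f7cd: {2d6ea3d, 6718c3e, 6a7f7cd, d5a2f81}.
Reachable from d5a2f81: {d5a2f81}.
In 6a7f7cd's history but not d5a2f81's: {2d6ea3d, 6718c3e, 6a7f7cd} — 3 commits.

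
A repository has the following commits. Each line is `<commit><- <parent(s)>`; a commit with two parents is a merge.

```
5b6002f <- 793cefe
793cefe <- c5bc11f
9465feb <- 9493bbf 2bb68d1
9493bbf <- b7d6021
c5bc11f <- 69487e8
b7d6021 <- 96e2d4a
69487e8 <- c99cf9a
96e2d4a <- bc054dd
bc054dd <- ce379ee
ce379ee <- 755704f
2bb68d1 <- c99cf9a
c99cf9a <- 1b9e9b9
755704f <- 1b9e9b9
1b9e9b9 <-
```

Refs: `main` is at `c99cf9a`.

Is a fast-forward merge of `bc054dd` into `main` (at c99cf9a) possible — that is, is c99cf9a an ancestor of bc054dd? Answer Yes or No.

A fast-forward from c99cf9a to bc054dd is possible iff c99cf9a is an ancestor of bc054dd.
Ancestors of bc054dd: {1b9e9b9, 755704f, bc054dd, ce379ee}.
c99cf9a is not among them, so fast-forward is not possible.

No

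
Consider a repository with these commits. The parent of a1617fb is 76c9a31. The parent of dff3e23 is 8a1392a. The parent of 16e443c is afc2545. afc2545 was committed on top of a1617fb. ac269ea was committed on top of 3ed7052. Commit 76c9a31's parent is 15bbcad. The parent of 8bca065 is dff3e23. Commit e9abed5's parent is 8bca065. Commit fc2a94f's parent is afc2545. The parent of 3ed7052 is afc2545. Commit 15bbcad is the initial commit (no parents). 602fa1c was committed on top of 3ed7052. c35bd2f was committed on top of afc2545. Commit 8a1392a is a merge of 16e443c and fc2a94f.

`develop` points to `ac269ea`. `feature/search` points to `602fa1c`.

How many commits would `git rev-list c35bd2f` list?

5

Walking parent pointers from c35bd2f: reachable set = {15bbcad, 76c9a31, a1617fb, afc2545, c35bd2f}.
That is 5 commits.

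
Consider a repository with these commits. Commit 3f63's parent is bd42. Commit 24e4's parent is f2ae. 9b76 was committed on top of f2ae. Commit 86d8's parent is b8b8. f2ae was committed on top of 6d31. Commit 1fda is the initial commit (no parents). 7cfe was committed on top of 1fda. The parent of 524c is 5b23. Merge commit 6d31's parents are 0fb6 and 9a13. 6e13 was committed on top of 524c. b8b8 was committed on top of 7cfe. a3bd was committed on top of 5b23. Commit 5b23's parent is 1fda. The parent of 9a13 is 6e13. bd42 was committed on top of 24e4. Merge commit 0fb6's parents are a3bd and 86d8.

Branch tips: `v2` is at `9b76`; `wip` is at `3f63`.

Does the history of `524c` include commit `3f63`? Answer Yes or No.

Ancestors of 524c: {1fda, 524c, 5b23}.
3f63 is not in that set, so it is not an ancestor of 524c.

No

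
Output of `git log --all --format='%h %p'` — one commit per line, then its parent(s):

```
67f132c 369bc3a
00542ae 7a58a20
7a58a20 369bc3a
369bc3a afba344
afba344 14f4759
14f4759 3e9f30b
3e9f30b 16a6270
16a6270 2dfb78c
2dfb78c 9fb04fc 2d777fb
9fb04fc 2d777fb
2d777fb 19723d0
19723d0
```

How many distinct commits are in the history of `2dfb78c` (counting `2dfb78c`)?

Walking parent pointers from 2dfb78c: reachable set = {19723d0, 2d777fb, 2dfb78c, 9fb04fc}.
That is 4 commits.

4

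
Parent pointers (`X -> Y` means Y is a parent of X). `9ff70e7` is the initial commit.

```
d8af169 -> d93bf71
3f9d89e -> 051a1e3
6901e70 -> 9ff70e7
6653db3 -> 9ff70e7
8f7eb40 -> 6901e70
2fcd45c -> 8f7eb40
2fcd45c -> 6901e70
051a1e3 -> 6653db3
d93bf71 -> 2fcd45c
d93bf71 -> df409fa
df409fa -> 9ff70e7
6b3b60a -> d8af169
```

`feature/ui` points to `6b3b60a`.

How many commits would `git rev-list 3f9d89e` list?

Walking parent pointers from 3f9d89e: reachable set = {051a1e3, 3f9d89e, 6653db3, 9ff70e7}.
That is 4 commits.

4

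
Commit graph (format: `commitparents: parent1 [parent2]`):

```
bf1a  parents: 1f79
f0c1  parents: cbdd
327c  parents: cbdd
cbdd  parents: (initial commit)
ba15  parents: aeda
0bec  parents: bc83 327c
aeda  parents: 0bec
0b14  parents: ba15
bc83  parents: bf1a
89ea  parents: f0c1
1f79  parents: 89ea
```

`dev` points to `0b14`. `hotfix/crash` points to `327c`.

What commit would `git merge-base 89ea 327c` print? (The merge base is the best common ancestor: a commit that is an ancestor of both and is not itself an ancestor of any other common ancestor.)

Ancestors of 89ea: {89ea, cbdd, f0c1}.
Ancestors of 327c: {327c, cbdd}.
Common ancestors: {cbdd}.
The only common ancestor is cbdd, so it is the merge base.

cbdd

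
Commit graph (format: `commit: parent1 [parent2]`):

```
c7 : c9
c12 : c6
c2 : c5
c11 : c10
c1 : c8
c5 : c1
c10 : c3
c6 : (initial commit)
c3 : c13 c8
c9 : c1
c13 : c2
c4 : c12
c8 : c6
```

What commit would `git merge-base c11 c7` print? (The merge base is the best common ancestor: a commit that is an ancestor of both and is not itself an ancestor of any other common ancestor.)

c1

Ancestors of c11: {c1, c10, c11, c13, c2, c3, c5, c6, c8}.
Ancestors of c7: {c1, c6, c7, c8, c9}.
Common ancestors: {c1, c6, c8}.
Among these, c1 is not an ancestor of any other common ancestor — it is the merge base.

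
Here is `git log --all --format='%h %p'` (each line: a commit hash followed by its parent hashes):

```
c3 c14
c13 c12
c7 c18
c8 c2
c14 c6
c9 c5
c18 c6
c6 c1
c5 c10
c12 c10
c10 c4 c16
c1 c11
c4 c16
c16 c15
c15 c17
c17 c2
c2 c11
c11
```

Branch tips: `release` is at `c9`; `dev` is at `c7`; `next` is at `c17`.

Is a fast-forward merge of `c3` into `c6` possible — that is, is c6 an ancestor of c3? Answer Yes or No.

A fast-forward from c6 to c3 is possible iff c6 is an ancestor of c3.
Ancestors of c3: {c1, c11, c14, c3, c6}.
c6 is among them, so fast-forward is possible.

Yes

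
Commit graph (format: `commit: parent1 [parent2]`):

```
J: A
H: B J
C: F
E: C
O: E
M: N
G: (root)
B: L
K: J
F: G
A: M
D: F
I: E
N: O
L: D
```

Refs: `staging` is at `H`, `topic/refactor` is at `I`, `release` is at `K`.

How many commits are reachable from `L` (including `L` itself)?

Walking parent pointers from L: reachable set = {D, F, G, L}.
That is 4 commits.

4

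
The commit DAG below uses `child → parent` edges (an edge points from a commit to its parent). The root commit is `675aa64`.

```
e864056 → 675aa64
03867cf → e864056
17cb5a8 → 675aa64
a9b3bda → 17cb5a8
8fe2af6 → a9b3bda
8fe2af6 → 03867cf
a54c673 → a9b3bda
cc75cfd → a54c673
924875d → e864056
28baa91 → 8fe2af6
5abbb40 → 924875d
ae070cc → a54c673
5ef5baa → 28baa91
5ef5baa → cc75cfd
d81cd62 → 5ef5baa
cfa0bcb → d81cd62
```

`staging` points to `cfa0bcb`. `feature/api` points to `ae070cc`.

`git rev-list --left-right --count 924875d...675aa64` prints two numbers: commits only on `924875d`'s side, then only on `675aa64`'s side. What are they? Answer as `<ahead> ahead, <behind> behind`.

Reachable from 924875d: {675aa64, 924875d, e864056}.
Reachable from 675aa64: {675aa64}.
Only in 924875d's history (ahead): {924875d, e864056} — 2.
Only in 675aa64's history (behind): {} — 0.

2 ahead, 0 behind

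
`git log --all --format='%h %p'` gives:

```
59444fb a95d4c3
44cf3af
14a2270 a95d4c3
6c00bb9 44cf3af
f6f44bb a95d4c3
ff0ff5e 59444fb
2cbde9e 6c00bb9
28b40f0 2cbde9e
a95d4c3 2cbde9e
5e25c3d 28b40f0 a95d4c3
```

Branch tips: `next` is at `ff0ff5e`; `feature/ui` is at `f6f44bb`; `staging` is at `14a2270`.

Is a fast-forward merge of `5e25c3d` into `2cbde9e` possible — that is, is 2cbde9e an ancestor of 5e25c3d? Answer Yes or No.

A fast-forward from 2cbde9e to 5e25c3d is possible iff 2cbde9e is an ancestor of 5e25c3d.
Ancestors of 5e25c3d: {28b40f0, 2cbde9e, 44cf3af, 5e25c3d, 6c00bb9, a95d4c3}.
2cbde9e is among them, so fast-forward is possible.

Yes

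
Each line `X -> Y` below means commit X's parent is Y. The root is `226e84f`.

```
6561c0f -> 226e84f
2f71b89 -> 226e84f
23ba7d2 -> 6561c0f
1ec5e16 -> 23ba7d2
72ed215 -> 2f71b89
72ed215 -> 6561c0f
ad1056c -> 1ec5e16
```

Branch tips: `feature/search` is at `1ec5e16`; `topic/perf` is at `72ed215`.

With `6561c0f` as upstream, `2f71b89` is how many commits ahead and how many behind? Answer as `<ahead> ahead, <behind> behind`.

Reachable from 2f71b89: {226e84f, 2f71b89}.
Reachable from 6561c0f: {226e84f, 6561c0f}.
Only in 2f71b89's history (ahead): {2f71b89} — 1.
Only in 6561c0f's history (behind): {6561c0f} — 1.

1 ahead, 1 behind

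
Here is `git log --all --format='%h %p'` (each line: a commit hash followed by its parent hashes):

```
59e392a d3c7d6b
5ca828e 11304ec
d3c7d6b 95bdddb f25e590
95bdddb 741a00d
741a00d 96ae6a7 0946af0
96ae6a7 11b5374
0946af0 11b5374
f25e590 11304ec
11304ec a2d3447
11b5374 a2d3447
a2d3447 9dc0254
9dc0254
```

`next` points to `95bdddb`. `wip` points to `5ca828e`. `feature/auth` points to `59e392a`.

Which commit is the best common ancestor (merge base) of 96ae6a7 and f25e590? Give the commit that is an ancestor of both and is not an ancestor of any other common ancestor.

a2d3447

Ancestors of 96ae6a7: {11b5374, 96ae6a7, 9dc0254, a2d3447}.
Ancestors of f25e590: {11304ec, 9dc0254, a2d3447, f25e590}.
Common ancestors: {9dc0254, a2d3447}.
Among these, a2d3447 is not an ancestor of any other common ancestor — it is the merge base.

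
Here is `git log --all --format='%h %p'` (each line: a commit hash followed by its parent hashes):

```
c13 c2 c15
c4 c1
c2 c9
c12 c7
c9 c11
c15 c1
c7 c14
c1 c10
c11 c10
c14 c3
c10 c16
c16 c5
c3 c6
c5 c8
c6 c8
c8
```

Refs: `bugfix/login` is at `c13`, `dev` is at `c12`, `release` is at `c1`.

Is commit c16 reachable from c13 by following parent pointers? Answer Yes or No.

Yes

Ancestors of c13 (commits reachable by following parents): {c1, c10, c11, c13, c15, c16, c2, c5, c8, c9}.
c16 is in that set, so it is an ancestor of c13.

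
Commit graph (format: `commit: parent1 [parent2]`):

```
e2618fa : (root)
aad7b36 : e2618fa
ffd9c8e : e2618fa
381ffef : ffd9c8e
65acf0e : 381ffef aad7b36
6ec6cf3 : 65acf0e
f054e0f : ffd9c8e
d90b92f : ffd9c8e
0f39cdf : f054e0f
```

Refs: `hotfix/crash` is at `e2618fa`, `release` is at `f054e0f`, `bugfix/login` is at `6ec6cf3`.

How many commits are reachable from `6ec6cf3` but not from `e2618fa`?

Reachable from 6ec6cf3: {381ffef, 65acf0e, 6ec6cf3, aad7b36, e2618fa, ffd9c8e}.
Reachable from e2618fa: {e2618fa}.
In 6ec6cf3's history but not e2618fa's: {381ffef, 65acf0e, 6ec6cf3, aad7b36, ffd9c8e} — 5 commits.

5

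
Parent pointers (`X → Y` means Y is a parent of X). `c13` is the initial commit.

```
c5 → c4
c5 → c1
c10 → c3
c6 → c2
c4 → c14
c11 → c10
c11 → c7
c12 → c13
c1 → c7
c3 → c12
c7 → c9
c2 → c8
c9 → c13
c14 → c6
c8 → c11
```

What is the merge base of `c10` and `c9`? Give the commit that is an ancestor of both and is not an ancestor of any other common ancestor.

Ancestors of c10: {c10, c12, c13, c3}.
Ancestors of c9: {c13, c9}.
Common ancestors: {c13}.
The only common ancestor is c13, so it is the merge base.

c13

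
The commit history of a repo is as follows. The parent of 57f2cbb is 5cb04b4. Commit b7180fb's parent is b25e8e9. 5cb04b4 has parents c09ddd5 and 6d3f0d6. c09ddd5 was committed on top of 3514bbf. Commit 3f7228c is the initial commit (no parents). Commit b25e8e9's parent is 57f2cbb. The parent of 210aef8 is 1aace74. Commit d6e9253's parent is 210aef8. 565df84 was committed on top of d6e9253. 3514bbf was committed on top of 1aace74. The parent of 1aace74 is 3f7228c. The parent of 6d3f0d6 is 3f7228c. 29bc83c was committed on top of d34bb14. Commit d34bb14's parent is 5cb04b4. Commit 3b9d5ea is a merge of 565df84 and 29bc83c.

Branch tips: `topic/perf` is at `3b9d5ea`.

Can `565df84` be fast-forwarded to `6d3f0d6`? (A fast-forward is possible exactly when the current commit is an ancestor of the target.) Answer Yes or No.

No

A fast-forward from 565df84 to 6d3f0d6 is possible iff 565df84 is an ancestor of 6d3f0d6.
Ancestors of 6d3f0d6: {3f7228c, 6d3f0d6}.
565df84 is not among them, so fast-forward is not possible.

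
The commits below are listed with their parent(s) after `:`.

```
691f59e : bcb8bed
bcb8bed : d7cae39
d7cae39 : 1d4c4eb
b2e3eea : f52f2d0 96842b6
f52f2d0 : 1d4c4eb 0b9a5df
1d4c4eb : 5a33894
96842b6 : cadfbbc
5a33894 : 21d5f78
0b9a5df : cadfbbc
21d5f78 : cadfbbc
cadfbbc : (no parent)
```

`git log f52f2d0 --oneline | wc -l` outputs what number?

Walking parent pointers from f52f2d0: reachable set = {0b9a5df, 1d4c4eb, 21d5f78, 5a33894, cadfbbc, f52f2d0}.
That is 6 commits.

6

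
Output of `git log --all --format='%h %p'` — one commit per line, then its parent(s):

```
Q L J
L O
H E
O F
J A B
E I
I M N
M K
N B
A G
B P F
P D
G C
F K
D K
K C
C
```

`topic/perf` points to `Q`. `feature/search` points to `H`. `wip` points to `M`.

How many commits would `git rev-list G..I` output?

8

Reachable from I: {B, C, D, F, I, K, M, N, P}.
Reachable from G: {C, G}.
In I's history but not G's: {B, D, F, I, K, M, N, P} — 8 commits.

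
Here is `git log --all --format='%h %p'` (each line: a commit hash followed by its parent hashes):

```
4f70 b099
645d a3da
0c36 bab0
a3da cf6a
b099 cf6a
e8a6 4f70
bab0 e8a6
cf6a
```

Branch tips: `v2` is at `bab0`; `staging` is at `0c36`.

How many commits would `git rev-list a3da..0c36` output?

5

Reachable from 0c36: {0c36, 4f70, b099, bab0, cf6a, e8a6}.
Reachable from a3da: {a3da, cf6a}.
In 0c36's history but not a3da's: {0c36, 4f70, b099, bab0, e8a6} — 5 commits.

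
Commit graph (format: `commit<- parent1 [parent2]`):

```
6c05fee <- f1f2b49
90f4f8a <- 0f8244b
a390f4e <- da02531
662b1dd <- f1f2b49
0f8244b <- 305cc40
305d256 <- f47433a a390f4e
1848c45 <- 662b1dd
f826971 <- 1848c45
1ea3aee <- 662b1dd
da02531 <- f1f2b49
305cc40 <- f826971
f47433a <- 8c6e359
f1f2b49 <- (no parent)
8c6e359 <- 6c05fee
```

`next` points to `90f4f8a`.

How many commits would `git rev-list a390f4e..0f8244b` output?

Reachable from 0f8244b: {0f8244b, 1848c45, 305cc40, 662b1dd, f1f2b49, f826971}.
Reachable from a390f4e: {a390f4e, da02531, f1f2b49}.
In 0f8244b's history but not a390f4e's: {0f8244b, 1848c45, 305cc40, 662b1dd, f826971} — 5 commits.

5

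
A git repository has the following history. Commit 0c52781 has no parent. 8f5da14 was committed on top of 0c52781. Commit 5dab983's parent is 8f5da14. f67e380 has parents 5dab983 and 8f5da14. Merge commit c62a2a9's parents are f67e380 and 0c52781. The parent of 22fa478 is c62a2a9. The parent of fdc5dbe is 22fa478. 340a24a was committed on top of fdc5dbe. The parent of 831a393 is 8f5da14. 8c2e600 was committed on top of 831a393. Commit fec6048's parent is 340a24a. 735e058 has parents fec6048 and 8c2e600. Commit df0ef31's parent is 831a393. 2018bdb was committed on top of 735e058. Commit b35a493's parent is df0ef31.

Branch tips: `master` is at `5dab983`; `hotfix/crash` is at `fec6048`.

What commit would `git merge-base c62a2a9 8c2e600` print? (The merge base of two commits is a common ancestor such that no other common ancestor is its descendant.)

Ancestors of c62a2a9: {0c52781, 5dab983, 8f5da14, c62a2a9, f67e380}.
Ancestors of 8c2e600: {0c52781, 831a393, 8c2e600, 8f5da14}.
Common ancestors: {0c52781, 8f5da14}.
Among these, 8f5da14 is not an ancestor of any other common ancestor — it is the merge base.

8f5da14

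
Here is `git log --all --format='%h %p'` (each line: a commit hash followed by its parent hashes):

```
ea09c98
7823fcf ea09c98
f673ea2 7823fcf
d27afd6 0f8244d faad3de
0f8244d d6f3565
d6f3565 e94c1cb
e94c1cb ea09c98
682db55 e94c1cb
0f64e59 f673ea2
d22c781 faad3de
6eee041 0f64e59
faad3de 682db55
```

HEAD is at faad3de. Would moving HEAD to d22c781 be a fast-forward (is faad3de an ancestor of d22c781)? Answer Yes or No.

A fast-forward from faad3de to d22c781 is possible iff faad3de is an ancestor of d22c781.
Ancestors of d22c781: {682db55, d22c781, e94c1cb, ea09c98, faad3de}.
faad3de is among them, so fast-forward is possible.

Yes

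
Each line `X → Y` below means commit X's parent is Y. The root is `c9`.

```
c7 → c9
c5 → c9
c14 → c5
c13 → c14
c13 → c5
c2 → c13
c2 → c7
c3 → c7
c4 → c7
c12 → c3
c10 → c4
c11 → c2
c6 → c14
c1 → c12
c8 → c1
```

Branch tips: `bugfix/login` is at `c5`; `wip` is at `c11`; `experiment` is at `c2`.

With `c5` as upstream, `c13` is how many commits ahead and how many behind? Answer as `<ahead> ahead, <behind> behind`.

2 ahead, 0 behind

Reachable from c13: {c13, c14, c5, c9}.
Reachable from c5: {c5, c9}.
Only in c13's history (ahead): {c13, c14} — 2.
Only in c5's history (behind): {} — 0.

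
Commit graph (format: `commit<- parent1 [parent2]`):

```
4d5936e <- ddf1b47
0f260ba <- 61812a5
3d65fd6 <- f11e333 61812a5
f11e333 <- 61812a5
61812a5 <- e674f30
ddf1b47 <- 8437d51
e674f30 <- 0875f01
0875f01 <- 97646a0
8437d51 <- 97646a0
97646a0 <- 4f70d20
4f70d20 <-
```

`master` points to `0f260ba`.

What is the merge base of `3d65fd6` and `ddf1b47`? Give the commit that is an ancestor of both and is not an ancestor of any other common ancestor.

Ancestors of 3d65fd6: {0875f01, 3d65fd6, 4f70d20, 61812a5, 97646a0, e674f30, f11e333}.
Ancestors of ddf1b47: {4f70d20, 8437d51, 97646a0, ddf1b47}.
Common ancestors: {4f70d20, 97646a0}.
Among these, 97646a0 is not an ancestor of any other common ancestor — it is the merge base.

97646a0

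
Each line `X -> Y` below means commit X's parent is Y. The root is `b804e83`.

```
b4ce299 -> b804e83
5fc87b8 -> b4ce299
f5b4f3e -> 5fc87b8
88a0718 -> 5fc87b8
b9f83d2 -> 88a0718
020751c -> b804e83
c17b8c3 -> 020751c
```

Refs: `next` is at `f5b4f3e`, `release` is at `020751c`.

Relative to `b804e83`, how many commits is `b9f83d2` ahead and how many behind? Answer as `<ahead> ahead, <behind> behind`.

Reachable from b9f83d2: {5fc87b8, 88a0718, b4ce299, b804e83, b9f83d2}.
Reachable from b804e83: {b804e83}.
Only in b9f83d2's history (ahead): {5fc87b8, 88a0718, b4ce299, b9f83d2} — 4.
Only in b804e83's history (behind): {} — 0.

4 ahead, 0 behind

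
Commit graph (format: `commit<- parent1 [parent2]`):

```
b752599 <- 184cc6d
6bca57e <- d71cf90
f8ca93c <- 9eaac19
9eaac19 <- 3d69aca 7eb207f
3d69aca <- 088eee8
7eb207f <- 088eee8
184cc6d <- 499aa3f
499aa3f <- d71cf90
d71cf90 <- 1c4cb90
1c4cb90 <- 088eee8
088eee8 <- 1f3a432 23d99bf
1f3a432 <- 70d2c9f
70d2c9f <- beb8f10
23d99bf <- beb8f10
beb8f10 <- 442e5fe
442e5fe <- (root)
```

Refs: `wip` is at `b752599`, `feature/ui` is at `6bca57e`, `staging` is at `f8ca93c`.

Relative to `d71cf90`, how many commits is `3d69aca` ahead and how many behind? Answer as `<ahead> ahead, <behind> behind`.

Reachable from 3d69aca: {088eee8, 1f3a432, 23d99bf, 3d69aca, 442e5fe, 70d2c9f, beb8f10}.
Reachable from d71cf90: {088eee8, 1c4cb90, 1f3a432, 23d99bf, 442e5fe, 70d2c9f, beb8f10, d71cf90}.
Only in 3d69aca's history (ahead): {3d69aca} — 1.
Only in d71cf90's history (behind): {1c4cb90, d71cf90} — 2.

1 ahead, 2 behind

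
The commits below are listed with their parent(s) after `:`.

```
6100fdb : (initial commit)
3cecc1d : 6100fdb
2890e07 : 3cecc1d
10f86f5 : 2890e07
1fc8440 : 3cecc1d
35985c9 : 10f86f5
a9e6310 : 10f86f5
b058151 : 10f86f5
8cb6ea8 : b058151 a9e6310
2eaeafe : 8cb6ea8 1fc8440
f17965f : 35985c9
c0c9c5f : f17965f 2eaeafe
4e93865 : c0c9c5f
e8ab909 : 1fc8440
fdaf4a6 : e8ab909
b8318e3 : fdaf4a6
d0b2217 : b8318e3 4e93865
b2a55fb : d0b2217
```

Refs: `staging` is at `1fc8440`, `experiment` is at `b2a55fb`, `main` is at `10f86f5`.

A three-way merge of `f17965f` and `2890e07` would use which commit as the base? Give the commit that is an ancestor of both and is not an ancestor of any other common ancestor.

Ancestors of f17965f: {10f86f5, 2890e07, 35985c9, 3cecc1d, 6100fdb, f17965f}.
Ancestors of 2890e07: {2890e07, 3cecc1d, 6100fdb}.
Common ancestors: {2890e07, 3cecc1d, 6100fdb}.
Among these, 2890e07 is not an ancestor of any other common ancestor — it is the merge base.

2890e07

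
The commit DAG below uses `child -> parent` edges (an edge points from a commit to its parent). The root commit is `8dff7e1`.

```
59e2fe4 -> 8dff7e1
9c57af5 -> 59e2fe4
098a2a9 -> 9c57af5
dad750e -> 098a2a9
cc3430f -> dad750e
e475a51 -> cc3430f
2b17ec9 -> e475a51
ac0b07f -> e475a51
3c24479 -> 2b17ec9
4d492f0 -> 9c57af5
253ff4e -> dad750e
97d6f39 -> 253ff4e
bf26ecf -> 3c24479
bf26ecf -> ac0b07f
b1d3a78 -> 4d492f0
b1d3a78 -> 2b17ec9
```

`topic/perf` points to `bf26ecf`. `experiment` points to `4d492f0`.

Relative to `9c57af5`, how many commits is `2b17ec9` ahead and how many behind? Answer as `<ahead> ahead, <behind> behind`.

Reachable from 2b17ec9: {098a2a9, 2b17ec9, 59e2fe4, 8dff7e1, 9c57af5, cc3430f, dad750e, e475a51}.
Reachable from 9c57af5: {59e2fe4, 8dff7e1, 9c57af5}.
Only in 2b17ec9's history (ahead): {098a2a9, 2b17ec9, cc3430f, dad750e, e475a51} — 5.
Only in 9c57af5's history (behind): {} — 0.

5 ahead, 0 behind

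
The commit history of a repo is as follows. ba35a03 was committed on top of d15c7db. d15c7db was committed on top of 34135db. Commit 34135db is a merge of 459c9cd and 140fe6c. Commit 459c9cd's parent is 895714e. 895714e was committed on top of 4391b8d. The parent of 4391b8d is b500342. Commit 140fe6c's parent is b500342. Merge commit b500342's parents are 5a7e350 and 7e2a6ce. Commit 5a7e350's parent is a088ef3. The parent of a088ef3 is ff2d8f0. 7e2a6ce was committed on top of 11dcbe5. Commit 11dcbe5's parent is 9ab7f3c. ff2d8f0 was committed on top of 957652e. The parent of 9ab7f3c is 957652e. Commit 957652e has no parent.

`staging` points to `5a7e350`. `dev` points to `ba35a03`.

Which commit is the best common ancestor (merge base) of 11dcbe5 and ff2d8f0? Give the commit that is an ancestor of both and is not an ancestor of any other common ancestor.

Ancestors of 11dcbe5: {11dcbe5, 957652e, 9ab7f3c}.
Ancestors of ff2d8f0: {957652e, ff2d8f0}.
Common ancestors: {957652e}.
The only common ancestor is 957652e, so it is the merge base.

957652e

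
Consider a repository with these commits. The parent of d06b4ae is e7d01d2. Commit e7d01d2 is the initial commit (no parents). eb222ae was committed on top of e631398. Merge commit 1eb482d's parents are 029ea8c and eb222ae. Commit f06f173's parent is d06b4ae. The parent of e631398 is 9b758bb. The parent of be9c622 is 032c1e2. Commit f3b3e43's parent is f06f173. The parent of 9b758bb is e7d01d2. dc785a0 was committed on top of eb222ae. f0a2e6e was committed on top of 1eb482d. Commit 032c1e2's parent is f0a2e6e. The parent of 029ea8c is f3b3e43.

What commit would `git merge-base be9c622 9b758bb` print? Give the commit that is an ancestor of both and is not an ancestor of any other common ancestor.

9b758bb

Ancestors of be9c622: {029ea8c, 032c1e2, 1eb482d, 9b758bb, be9c622, d06b4ae, e631398, e7d01d2, eb222ae, f06f173, f0a2e6e, f3b3e43}.
Ancestors of 9b758bb: {9b758bb, e7d01d2}.
Common ancestors: {9b758bb, e7d01d2}.
Among these, 9b758bb is not an ancestor of any other common ancestor — it is the merge base.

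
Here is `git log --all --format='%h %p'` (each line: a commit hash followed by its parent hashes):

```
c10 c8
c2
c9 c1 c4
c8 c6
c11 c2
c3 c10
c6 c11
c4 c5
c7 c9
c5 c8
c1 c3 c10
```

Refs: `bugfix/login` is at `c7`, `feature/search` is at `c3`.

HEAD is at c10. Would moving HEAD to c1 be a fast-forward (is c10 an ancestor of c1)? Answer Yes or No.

A fast-forward from c10 to c1 is possible iff c10 is an ancestor of c1.
Ancestors of c1: {c1, c10, c11, c2, c3, c6, c8}.
c10 is among them, so fast-forward is possible.

Yes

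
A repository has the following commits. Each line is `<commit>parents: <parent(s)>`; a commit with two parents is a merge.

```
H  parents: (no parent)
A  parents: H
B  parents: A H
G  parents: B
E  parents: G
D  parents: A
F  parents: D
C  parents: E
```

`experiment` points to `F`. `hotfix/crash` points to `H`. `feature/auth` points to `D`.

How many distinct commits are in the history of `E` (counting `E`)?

5

Walking parent pointers from E: reachable set = {A, B, E, G, H}.
That is 5 commits.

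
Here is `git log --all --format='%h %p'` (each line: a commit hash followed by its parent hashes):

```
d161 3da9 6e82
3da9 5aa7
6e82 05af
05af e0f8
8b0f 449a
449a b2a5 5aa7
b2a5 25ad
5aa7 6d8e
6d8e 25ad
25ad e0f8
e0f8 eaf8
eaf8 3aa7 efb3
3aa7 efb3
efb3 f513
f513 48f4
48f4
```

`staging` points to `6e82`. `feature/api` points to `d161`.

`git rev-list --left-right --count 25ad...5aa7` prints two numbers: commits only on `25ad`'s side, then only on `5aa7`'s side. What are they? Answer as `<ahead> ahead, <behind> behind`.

Reachable from 25ad: {25ad, 3aa7, 48f4, e0f8, eaf8, efb3, f513}.
Reachable from 5aa7: {25ad, 3aa7, 48f4, 5aa7, 6d8e, e0f8, eaf8, efb3, f513}.
Only in 25ad's history (ahead): {} — 0.
Only in 5aa7's history (behind): {5aa7, 6d8e} — 2.

0 ahead, 2 behind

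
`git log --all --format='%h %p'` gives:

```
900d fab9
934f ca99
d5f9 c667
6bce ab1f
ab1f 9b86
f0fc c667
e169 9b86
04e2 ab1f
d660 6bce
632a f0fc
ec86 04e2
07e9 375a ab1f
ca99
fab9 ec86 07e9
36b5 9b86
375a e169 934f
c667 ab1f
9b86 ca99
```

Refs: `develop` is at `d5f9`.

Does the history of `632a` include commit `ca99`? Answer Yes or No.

Yes

Ancestors of 632a (commits reachable by following parents): {632a, 9b86, ab1f, c667, ca99, f0fc}.
ca99 is in that set, so it is an ancestor of 632a.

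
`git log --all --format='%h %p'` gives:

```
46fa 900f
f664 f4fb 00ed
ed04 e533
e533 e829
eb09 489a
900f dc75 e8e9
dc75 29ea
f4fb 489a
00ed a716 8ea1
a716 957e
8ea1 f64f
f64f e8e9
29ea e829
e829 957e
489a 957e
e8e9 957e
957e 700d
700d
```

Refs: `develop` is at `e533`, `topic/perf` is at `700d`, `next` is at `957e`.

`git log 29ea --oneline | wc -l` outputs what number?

4

Walking parent pointers from 29ea: reachable set = {29ea, 700d, 957e, e829}.
That is 4 commits.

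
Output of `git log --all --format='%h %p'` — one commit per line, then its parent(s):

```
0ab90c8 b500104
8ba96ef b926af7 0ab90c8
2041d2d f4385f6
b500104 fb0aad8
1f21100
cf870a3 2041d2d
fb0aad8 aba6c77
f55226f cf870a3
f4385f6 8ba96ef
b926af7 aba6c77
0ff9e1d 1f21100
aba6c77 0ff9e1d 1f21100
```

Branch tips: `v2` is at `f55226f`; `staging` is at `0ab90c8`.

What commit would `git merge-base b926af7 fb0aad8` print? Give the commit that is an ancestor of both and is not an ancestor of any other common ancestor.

Ancestors of b926af7: {0ff9e1d, 1f21100, aba6c77, b926af7}.
Ancestors of fb0aad8: {0ff9e1d, 1f21100, aba6c77, fb0aad8}.
Common ancestors: {0ff9e1d, 1f21100, aba6c77}.
Among these, aba6c77 is not an ancestor of any other common ancestor — it is the merge base.

aba6c77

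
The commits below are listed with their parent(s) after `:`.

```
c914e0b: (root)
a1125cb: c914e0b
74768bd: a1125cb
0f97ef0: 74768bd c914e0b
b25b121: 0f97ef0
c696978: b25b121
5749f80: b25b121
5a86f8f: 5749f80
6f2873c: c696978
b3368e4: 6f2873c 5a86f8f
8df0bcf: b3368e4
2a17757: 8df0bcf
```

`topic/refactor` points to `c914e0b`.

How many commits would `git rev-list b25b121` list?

5

Walking parent pointers from b25b121: reachable set = {0f97ef0, 74768bd, a1125cb, b25b121, c914e0b}.
That is 5 commits.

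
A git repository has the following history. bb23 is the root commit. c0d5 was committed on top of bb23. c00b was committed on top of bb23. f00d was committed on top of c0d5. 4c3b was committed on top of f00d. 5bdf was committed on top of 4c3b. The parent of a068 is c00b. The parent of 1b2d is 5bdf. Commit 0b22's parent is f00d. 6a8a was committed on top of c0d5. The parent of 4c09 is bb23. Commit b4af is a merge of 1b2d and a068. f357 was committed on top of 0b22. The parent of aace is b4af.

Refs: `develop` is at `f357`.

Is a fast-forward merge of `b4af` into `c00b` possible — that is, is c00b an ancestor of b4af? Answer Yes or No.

A fast-forward from c00b to b4af is possible iff c00b is an ancestor of b4af.
Ancestors of b4af: {1b2d, 4c3b, 5bdf, a068, b4af, bb23, c00b, c0d5, f00d}.
c00b is among them, so fast-forward is possible.

Yes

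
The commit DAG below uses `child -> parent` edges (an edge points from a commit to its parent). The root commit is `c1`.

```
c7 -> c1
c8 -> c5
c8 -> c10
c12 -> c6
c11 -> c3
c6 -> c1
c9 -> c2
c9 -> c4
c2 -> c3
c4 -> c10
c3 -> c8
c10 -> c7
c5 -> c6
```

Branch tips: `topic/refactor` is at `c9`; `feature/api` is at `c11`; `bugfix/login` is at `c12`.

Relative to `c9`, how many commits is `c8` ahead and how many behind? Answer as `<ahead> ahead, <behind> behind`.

0 ahead, 4 behind

Reachable from c8: {c1, c10, c5, c6, c7, c8}.
Reachable from c9: {c1, c10, c2, c3, c4, c5, c6, c7, c8, c9}.
Only in c8's history (ahead): {} — 0.
Only in c9's history (behind): {c2, c3, c4, c9} — 4.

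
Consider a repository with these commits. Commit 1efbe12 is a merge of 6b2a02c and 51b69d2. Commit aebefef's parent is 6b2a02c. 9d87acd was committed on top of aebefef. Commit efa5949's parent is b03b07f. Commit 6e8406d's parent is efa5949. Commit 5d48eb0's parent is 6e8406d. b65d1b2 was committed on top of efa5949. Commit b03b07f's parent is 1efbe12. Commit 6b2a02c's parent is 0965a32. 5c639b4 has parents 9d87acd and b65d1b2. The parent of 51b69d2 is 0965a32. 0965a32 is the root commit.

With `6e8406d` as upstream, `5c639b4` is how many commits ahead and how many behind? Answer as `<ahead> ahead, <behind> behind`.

4 ahead, 1 behind

Reachable from 5c639b4: {0965a32, 1efbe12, 51b69d2, 5c639b4, 6b2a02c, 9d87acd, aebefef, b03b07f, b65d1b2, efa5949}.
Reachable from 6e8406d: {0965a32, 1efbe12, 51b69d2, 6b2a02c, 6e8406d, b03b07f, efa5949}.
Only in 5c639b4's history (ahead): {5c639b4, 9d87acd, aebefef, b65d1b2} — 4.
Only in 6e8406d's history (behind): {6e8406d} — 1.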